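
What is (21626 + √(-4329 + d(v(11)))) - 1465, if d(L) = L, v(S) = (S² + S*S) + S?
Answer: 20161 + 2*I*√1019 ≈ 20161.0 + 63.844*I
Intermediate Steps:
v(S) = S + 2*S² (v(S) = (S² + S²) + S = 2*S² + S = S + 2*S²)
(21626 + √(-4329 + d(v(11)))) - 1465 = (21626 + √(-4329 + 11*(1 + 2*11))) - 1465 = (21626 + √(-4329 + 11*(1 + 22))) - 1465 = (21626 + √(-4329 + 11*23)) - 1465 = (21626 + √(-4329 + 253)) - 1465 = (21626 + √(-4076)) - 1465 = (21626 + 2*I*√1019) - 1465 = 20161 + 2*I*√1019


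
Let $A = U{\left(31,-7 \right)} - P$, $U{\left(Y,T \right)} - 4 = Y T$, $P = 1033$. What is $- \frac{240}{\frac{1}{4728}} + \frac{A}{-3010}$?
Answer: $- \frac{243964711}{215} \approx -1.1347 \cdot 10^{6}$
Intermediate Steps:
$U{\left(Y,T \right)} = 4 + T Y$ ($U{\left(Y,T \right)} = 4 + Y T = 4 + T Y$)
$A = -1246$ ($A = \left(4 - 217\right) - 1033 = -213 - 1033 = -1246$)
$- \frac{240}{\frac{1}{4728}} + \frac{A}{-3010} = - \frac{240}{\frac{1}{4728}} - \frac{1246}{-3010} = - 240 \frac{1}{\frac{1}{4728}} - - \frac{89}{215} = \left(-240\right) 4728 + \frac{89}{215} = -1134720 + \frac{89}{215} = - \frac{243964711}{215}$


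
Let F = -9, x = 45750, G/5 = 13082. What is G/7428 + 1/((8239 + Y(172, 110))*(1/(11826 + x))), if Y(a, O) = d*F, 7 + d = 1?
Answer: 485059829/30800202 ≈ 15.749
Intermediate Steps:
d = -6 (d = -7 + 1 = -6)
G = 65410 (G = 5*13082 = 65410)
Y(a, O) = 54 (Y(a, O) = -6*(-9) = 54)
G/7428 + 1/((8239 + Y(172, 110))*(1/(11826 + x))) = 65410/7428 + 1/((8239 + 54)*(1/(11826 + 45750))) = 65410*(1/7428) + 1/(8293*(1/57576)) = 32705/3714 + 1/(8293*(1/57576)) = 32705/3714 + (1/8293)*57576 = 32705/3714 + 57576/8293 = 485059829/30800202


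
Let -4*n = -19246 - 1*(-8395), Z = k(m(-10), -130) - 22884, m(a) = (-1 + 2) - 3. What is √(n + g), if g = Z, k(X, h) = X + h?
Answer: I*√81213/2 ≈ 142.49*I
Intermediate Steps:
m(a) = -2 (m(a) = 1 - 3 = -2)
Z = -23016 (Z = (-2 - 130) - 22884 = -132 - 22884 = -23016)
n = 10851/4 (n = -(-19246 - 1*(-8395))/4 = -(-19246 + 8395)/4 = -¼*(-10851) = 10851/4 ≈ 2712.8)
g = -23016
√(n + g) = √(10851/4 - 23016) = √(-81213/4) = I*√81213/2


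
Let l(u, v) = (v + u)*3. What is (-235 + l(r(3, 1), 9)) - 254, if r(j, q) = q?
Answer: -459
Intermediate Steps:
l(u, v) = 3*u + 3*v (l(u, v) = (u + v)*3 = 3*u + 3*v)
(-235 + l(r(3, 1), 9)) - 254 = (-235 + (3*1 + 3*9)) - 254 = (-235 + (3 + 27)) - 254 = (-235 + 30) - 254 = -205 - 254 = -459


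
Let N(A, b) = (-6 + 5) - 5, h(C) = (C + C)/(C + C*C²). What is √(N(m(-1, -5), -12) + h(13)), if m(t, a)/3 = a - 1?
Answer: I*√43265/85 ≈ 2.4471*I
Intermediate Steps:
m(t, a) = -3 + 3*a (m(t, a) = 3*(a - 1) = 3*(-1 + a) = -3 + 3*a)
h(C) = 2*C/(C + C³) (h(C) = (2*C)/(C + C³) = 2*C/(C + C³))
N(A, b) = -6 (N(A, b) = -1 - 5 = -6)
√(N(m(-1, -5), -12) + h(13)) = √(-6 + 2/(1 + 13²)) = √(-6 + 2/(1 + 169)) = √(-6 + 2/170) = √(-6 + 2*(1/170)) = √(-6 + 1/85) = √(-509/85) = I*√43265/85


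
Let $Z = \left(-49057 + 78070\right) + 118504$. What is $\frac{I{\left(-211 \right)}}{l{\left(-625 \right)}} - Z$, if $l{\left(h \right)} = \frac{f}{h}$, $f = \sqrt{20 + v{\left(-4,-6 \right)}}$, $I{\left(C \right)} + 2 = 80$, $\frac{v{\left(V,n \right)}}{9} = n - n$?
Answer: $-147517 - 4875 \sqrt{5} \approx -1.5842 \cdot 10^{5}$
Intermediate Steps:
$v{\left(V,n \right)} = 0$ ($v{\left(V,n \right)} = 9 \left(n - n\right) = 9 \cdot 0 = 0$)
$I{\left(C \right)} = 78$ ($I{\left(C \right)} = -2 + 80 = 78$)
$f = 2 \sqrt{5}$ ($f = \sqrt{20 + 0} = \sqrt{20} = 2 \sqrt{5} \approx 4.4721$)
$Z = 147517$ ($Z = 29013 + 118504 = 147517$)
$l{\left(h \right)} = \frac{2 \sqrt{5}}{h}$
$\frac{I{\left(-211 \right)}}{l{\left(-625 \right)}} - Z = \frac{78}{2 \sqrt{5} \frac{1}{-625}} - 147517 = \frac{78}{2 \sqrt{5} \left(- \frac{1}{625}\right)} - 147517 = \frac{78}{\left(- \frac{2}{625}\right) \sqrt{5}} - 147517 = 78 \left(- \frac{125 \sqrt{5}}{2}\right) - 147517 = - 4875 \sqrt{5} - 147517 = -147517 - 4875 \sqrt{5}$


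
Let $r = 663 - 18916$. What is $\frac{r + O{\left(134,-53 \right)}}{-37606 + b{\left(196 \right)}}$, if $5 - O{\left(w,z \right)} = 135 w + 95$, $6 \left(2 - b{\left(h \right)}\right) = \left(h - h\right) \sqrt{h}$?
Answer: $\frac{36433}{37604} \approx 0.96886$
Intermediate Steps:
$b{\left(h \right)} = 2$ ($b{\left(h \right)} = 2 - \frac{\left(h - h\right) \sqrt{h}}{6} = 2 - \frac{0 \sqrt{h}}{6} = 2 - 0 = 2 + 0 = 2$)
$O{\left(w,z \right)} = -90 - 135 w$ ($O{\left(w,z \right)} = 5 - \left(135 w + 95\right) = 5 - \left(95 + 135 w\right) = -90 - 135 w$)
$r = -18253$
$\frac{r + O{\left(134,-53 \right)}}{-37606 + b{\left(196 \right)}} = \frac{-18253 - 18180}{-37606 + 2} = \frac{-18253 - 18180}{-37604} = \left(-18253 - 18180\right) \left(- \frac{1}{37604}\right) = \left(-36433\right) \left(- \frac{1}{37604}\right) = \frac{36433}{37604}$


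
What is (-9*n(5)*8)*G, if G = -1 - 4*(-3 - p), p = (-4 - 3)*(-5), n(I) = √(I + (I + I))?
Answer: -10872*√15 ≈ -42107.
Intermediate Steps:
n(I) = √3*√I (n(I) = √(I + 2*I) = √(3*I) = √3*√I)
p = 35 (p = -7*(-5) = 35)
G = 151 (G = -1 - 4*(-3 - 1*35) = -1 - 4*(-3 - 35) = -1 - 4*(-38) = -1 + 152 = 151)
(-9*n(5)*8)*G = -9*√3*√5*8*151 = -9*√15*8*151 = -72*√15*151 = -10872*√15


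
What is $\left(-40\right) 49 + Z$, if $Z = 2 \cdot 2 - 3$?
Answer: $-1959$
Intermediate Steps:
$Z = 1$ ($Z = 4 - 3 = 1$)
$\left(-40\right) 49 + Z = \left(-40\right) 49 + 1 = -1960 + 1 = -1959$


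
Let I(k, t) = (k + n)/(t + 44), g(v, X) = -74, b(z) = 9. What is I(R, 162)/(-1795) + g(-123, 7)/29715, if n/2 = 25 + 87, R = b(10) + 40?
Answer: -1419007/439508622 ≈ -0.0032286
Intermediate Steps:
R = 49 (R = 9 + 40 = 49)
n = 224 (n = 2*(25 + 87) = 2*112 = 224)
I(k, t) = (224 + k)/(44 + t) (I(k, t) = (k + 224)/(t + 44) = (224 + k)/(44 + t))
I(R, 162)/(-1795) + g(-123, 7)/29715 = ((224 + 49)/(44 + 162))/(-1795) - 74/29715 = (273/206)*(-1/1795) - 74*1/29715 = ((1/206)*273)*(-1/1795) - 74/29715 = (273/206)*(-1/1795) - 74/29715 = -273/369770 - 74/29715 = -1419007/439508622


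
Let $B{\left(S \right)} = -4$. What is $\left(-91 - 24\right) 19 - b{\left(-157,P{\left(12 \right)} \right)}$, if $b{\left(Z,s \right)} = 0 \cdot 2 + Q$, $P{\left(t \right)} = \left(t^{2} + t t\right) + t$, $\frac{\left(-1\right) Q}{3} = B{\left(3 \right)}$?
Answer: $-2197$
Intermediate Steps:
$Q = 12$ ($Q = \left(-3\right) \left(-4\right) = 12$)
$P{\left(t \right)} = t + 2 t^{2}$ ($P{\left(t \right)} = \left(t^{2} + t^{2}\right) + t = 2 t^{2} + t = t + 2 t^{2}$)
$b{\left(Z,s \right)} = 12$ ($b{\left(Z,s \right)} = 0 \cdot 2 + 12 = 0 + 12 = 12$)
$\left(-91 - 24\right) 19 - b{\left(-157,P{\left(12 \right)} \right)} = \left(-91 - 24\right) 19 - 12 = \left(-115\right) 19 - 12 = -2185 - 12 = -2197$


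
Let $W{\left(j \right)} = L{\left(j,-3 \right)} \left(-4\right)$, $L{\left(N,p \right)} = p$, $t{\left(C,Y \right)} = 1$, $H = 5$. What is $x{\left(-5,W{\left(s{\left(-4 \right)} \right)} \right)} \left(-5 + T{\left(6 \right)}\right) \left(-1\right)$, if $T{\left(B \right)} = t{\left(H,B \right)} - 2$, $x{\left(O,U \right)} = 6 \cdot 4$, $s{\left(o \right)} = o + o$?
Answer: $144$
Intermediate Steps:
$s{\left(o \right)} = 2 o$
$W{\left(j \right)} = 12$ ($W{\left(j \right)} = \left(-3\right) \left(-4\right) = 12$)
$x{\left(O,U \right)} = 24$
$T{\left(B \right)} = -1$ ($T{\left(B \right)} = 1 - 2 = -1$)
$x{\left(-5,W{\left(s{\left(-4 \right)} \right)} \right)} \left(-5 + T{\left(6 \right)}\right) \left(-1\right) = 24 \left(-5 - 1\right) \left(-1\right) = 24 \left(\left(-6\right) \left(-1\right)\right) = 24 \cdot 6 = 144$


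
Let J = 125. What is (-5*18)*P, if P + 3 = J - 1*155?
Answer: 2970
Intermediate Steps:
P = -33 (P = -3 + (125 - 1*155) = -3 + (125 - 155) = -3 - 30 = -33)
(-5*18)*P = -5*18*(-33) = -90*(-33) = 2970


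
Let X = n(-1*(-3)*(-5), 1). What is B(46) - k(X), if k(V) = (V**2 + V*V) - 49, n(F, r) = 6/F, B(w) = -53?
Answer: -108/25 ≈ -4.3200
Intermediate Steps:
X = -2/5 (X = 6/((-1*(-3)*(-5))) = 6/((3*(-5))) = 6/(-15) = 6*(-1/15) = -2/5 ≈ -0.40000)
k(V) = -49 + 2*V**2 (k(V) = (V**2 + V**2) - 49 = 2*V**2 - 49 = -49 + 2*V**2)
B(46) - k(X) = -53 - (-49 + 2*(-2/5)**2) = -53 - (-49 + 2*(4/25)) = -53 - (-49 + 8/25) = -53 - 1*(-1217/25) = -53 + 1217/25 = -108/25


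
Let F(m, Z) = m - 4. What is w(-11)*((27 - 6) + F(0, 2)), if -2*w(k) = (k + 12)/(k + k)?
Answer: 17/44 ≈ 0.38636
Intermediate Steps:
w(k) = -(12 + k)/(4*k) (w(k) = -(k + 12)/(2*(k + k)) = -(12 + k)/(2*(2*k)) = -(12 + k)*1/(2*k)/2 = -(12 + k)/(4*k))
F(m, Z) = -4 + m
w(-11)*((27 - 6) + F(0, 2)) = ((1/4)*(-12 - 1*(-11))/(-11))*((27 - 6) + (-4 + 0)) = ((1/4)*(-1/11)*(-12 + 11))*(21 - 4) = ((1/4)*(-1/11)*(-1))*17 = (1/44)*17 = 17/44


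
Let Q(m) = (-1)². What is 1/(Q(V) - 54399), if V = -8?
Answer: -1/54398 ≈ -1.8383e-5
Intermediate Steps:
Q(m) = 1
1/(Q(V) - 54399) = 1/(1 - 54399) = 1/(-54398) = -1/54398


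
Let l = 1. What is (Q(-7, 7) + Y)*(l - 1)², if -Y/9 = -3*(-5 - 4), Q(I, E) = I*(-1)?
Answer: 0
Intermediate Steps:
Q(I, E) = -I
Y = -243 (Y = -(-27)*(-5 - 4) = -(-27)*(-9) = -9*27 = -243)
(Q(-7, 7) + Y)*(l - 1)² = (-1*(-7) - 243)*(1 - 1)² = (7 - 243)*0² = -236*0 = 0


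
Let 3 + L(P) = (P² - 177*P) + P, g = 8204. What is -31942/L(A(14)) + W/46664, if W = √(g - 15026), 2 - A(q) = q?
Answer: -31942/2253 + 3*I*√758/46664 ≈ -14.178 + 0.00177*I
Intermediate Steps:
A(q) = 2 - q
W = 3*I*√758 (W = √(8204 - 15026) = √(-6822) = 3*I*√758 ≈ 82.595*I)
L(P) = -3 + P² - 176*P (L(P) = -3 + ((P² - 177*P) + P) = -3 + (P² - 176*P) = -3 + P² - 176*P)
-31942/L(A(14)) + W/46664 = -31942/(-3 + (2 - 1*14)² - 176*(2 - 1*14)) + (3*I*√758)/46664 = -31942/(-3 + (2 - 14)² - 176*(2 - 14)) + (3*I*√758)*(1/46664) = -31942/(-3 + (-12)² - 176*(-12)) + 3*I*√758/46664 = -31942/(-3 + 144 + 2112) + 3*I*√758/46664 = -31942/2253 + 3*I*√758/46664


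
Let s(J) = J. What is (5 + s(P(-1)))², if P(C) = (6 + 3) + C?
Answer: 169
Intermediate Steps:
P(C) = 9 + C
(5 + s(P(-1)))² = (5 + (9 - 1))² = (5 + 8)² = 13² = 169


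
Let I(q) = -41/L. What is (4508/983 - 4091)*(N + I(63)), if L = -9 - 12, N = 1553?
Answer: -131169322030/20643 ≈ -6.3542e+6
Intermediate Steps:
L = -21
I(q) = 41/21 (I(q) = -41/(-21) = -41*(-1/21) = 41/21)
(4508/983 - 4091)*(N + I(63)) = (4508/983 - 4091)*(1553 + 41/21) = (4508*(1/983) - 4091)*(32654/21) = (4508/983 - 4091)*(32654/21) = -4016945/983*32654/21 = -131169322030/20643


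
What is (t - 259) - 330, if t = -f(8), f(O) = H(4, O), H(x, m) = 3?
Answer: -592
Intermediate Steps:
f(O) = 3
t = -3 (t = -1*3 = -3)
(t - 259) - 330 = (-3 - 259) - 330 = -262 - 330 = -592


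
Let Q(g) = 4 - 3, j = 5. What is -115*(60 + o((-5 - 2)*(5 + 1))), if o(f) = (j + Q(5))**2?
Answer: -11040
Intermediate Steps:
Q(g) = 1
o(f) = 36 (o(f) = (5 + 1)**2 = 6**2 = 36)
-115*(60 + o((-5 - 2)*(5 + 1))) = -115*(60 + 36) = -115*96 = -11040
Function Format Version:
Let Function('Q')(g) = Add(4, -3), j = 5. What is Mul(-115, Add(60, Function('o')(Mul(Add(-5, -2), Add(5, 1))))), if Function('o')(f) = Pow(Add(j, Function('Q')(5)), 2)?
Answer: -11040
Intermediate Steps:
Function('Q')(g) = 1
Function('o')(f) = 36 (Function('o')(f) = Pow(Add(5, 1), 2) = Pow(6, 2) = 36)
Mul(-115, Add(60, Function('o')(Mul(Add(-5, -2), Add(5, 1))))) = Mul(-115, Add(60, 36)) = Mul(-115, 96) = -11040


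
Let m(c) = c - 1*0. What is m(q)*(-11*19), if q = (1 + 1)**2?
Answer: -836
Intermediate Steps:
q = 4 (q = 2**2 = 4)
m(c) = c (m(c) = c + 0 = c)
m(q)*(-11*19) = 4*(-11*19) = 4*(-209) = -836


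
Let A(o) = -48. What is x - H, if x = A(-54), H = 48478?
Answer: -48526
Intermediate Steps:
x = -48
x - H = -48 - 1*48478 = -48 - 48478 = -48526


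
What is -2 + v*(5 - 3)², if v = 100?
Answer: 398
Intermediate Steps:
-2 + v*(5 - 3)² = -2 + 100*(5 - 3)² = -2 + 100*2² = -2 + 100*4 = -2 + 400 = 398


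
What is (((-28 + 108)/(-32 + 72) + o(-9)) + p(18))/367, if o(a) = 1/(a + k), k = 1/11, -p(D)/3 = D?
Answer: -5107/35966 ≈ -0.14200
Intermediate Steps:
p(D) = -3*D
k = 1/11 ≈ 0.090909
o(a) = 1/(1/11 + a) (o(a) = 1/(a + 1/11) = 1/(1/11 + a))
(((-28 + 108)/(-32 + 72) + o(-9)) + p(18))/367 = (((-28 + 108)/(-32 + 72) + 11/(1 + 11*(-9))) - 3*18)/367 = ((80/40 + 11/(1 - 99)) - 54)*(1/367) = ((80*(1/40) + 11/(-98)) - 54)*(1/367) = ((2 + 11*(-1/98)) - 54)*(1/367) = ((2 - 11/98) - 54)*(1/367) = (185/98 - 54)*(1/367) = -5107/98*1/367 = -5107/35966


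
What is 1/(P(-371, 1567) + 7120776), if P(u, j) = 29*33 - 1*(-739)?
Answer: 1/7122472 ≈ 1.4040e-7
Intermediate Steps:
P(u, j) = 1696 (P(u, j) = 957 + 739 = 1696)
1/(P(-371, 1567) + 7120776) = 1/(1696 + 7120776) = 1/7122472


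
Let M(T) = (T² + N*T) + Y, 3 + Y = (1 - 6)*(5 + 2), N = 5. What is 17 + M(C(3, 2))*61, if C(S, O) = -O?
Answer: -2667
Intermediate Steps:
Y = -38 (Y = -3 + (1 - 6)*(5 + 2) = -3 - 5*7 = -3 - 35 = -38)
M(T) = -38 + T² + 5*T (M(T) = (T² + 5*T) - 38 = -38 + T² + 5*T)
17 + M(C(3, 2))*61 = 17 + (-38 + (-1*2)² + 5*(-1*2))*61 = 17 + (-38 + (-2)² + 5*(-2))*61 = 17 + (-38 + 4 - 10)*61 = 17 - 44*61 = 17 - 2684 = -2667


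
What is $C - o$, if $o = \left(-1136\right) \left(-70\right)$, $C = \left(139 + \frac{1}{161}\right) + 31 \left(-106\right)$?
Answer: $- \frac{13309386}{161} \approx -82667.0$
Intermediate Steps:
$C = - \frac{506666}{161}$ ($C = \left(139 + \frac{1}{161}\right) - 3286 = \frac{22380}{161} - 3286 = - \frac{506666}{161} \approx -3147.0$)
$o = 79520$
$C - o = - \frac{506666}{161} - 79520 = - \frac{13309386}{161}$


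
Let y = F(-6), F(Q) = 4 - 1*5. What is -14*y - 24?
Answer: -10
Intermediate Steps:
F(Q) = -1 (F(Q) = 4 - 5 = -1)
y = -1
-14*y - 24 = -14*(-1) - 24 = 14 - 24 = -10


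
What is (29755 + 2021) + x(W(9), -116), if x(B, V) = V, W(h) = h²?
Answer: 31660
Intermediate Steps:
(29755 + 2021) + x(W(9), -116) = (29755 + 2021) - 116 = 31776 - 116 = 31660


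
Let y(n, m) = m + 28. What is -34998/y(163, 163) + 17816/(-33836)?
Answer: -296898796/1615669 ≈ -183.76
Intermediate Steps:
y(n, m) = 28 + m
-34998/y(163, 163) + 17816/(-33836) = -34998/(28 + 163) + 17816/(-33836) = -34998/191 + 17816*(-1/33836) = -34998*1/191 - 4454/8459 = -34998/191 - 4454/8459 = -296898796/1615669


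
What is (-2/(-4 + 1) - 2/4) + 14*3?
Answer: 253/6 ≈ 42.167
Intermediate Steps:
(-2/(-4 + 1) - 2/4) + 14*3 = (-2/(-3) - 2*¼) + 42 = (-2*(-⅓) - ½) + 42 = (⅔ - ½) + 42 = ⅙ + 42 = 253/6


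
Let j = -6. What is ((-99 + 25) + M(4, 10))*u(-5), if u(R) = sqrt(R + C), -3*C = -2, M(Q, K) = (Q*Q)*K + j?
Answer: 80*I*sqrt(39)/3 ≈ 166.53*I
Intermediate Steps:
M(Q, K) = -6 + K*Q**2 (M(Q, K) = (Q*Q)*K - 6 = Q**2*K - 6 = K*Q**2 - 6 = -6 + K*Q**2)
C = 2/3 (C = -1/3*(-2) = 2/3 ≈ 0.66667)
u(R) = sqrt(2/3 + R) (u(R) = sqrt(R + 2/3) = sqrt(2/3 + R))
((-99 + 25) + M(4, 10))*u(-5) = ((-99 + 25) + (-6 + 10*4**2))*(sqrt(6 + 9*(-5))/3) = (-74 + (-6 + 10*16))*(sqrt(6 - 45)/3) = (-74 + (-6 + 160))*(sqrt(-39)/3) = (-74 + 154)*((I*sqrt(39))/3) = 80*(I*sqrt(39)/3) = 80*I*sqrt(39)/3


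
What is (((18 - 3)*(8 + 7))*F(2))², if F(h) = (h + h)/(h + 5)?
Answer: 810000/49 ≈ 16531.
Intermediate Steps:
F(h) = 2*h/(5 + h) (F(h) = (2*h)/(5 + h) = 2*h/(5 + h))
(((18 - 3)*(8 + 7))*F(2))² = (((18 - 3)*(8 + 7))*(2*2/(5 + 2)))² = ((15*15)*(2*2/7))² = (225*(2*2*(⅐)))² = (225*(4/7))² = (900/7)² = 810000/49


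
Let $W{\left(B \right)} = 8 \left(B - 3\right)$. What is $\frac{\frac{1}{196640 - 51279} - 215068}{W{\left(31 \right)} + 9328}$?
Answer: $- \frac{31262499547}{1388488272} \approx -22.516$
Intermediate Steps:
$W{\left(B \right)} = -24 + 8 B$ ($W{\left(B \right)} = 8 \left(B - 3\right) = 8 \left(-3 + B\right) = -24 + 8 B$)
$\frac{\frac{1}{196640 - 51279} - 215068}{W{\left(31 \right)} + 9328} = \frac{\frac{1}{196640 - 51279} - 215068}{\left(-24 + 8 \cdot 31\right) + 9328} = \frac{\frac{1}{145361} - 215068}{\left(-24 + 248\right) + 9328} = \frac{\frac{1}{145361} - 215068}{224 + 9328} = - \frac{31262499547}{145361 \cdot 9552} = \left(- \frac{31262499547}{145361}\right) \frac{1}{9552} = - \frac{31262499547}{1388488272}$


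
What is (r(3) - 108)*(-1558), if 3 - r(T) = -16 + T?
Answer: 143336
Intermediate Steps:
r(T) = 19 - T (r(T) = 3 - (-16 + T) = 3 + (16 - T) = 19 - T)
(r(3) - 108)*(-1558) = ((19 - 1*3) - 108)*(-1558) = ((19 - 3) - 108)*(-1558) = (16 - 108)*(-1558) = -92*(-1558) = 143336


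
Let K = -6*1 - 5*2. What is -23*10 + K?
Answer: -246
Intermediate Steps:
K = -16 (K = -6 - 10 = -16)
-23*10 + K = -23*10 - 16 = -230 - 16 = -246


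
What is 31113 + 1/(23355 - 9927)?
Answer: 417785365/13428 ≈ 31113.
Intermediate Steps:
31113 + 1/(23355 - 9927) = 31113 + 1/13428 = 417785365/13428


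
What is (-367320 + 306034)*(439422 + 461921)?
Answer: -55239707098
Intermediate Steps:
(-367320 + 306034)*(439422 + 461921) = -61286*901343 = -55239707098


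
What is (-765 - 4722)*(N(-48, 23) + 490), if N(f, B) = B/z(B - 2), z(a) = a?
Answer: -18862477/7 ≈ -2.6946e+6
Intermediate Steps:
N(f, B) = B/(-2 + B) (N(f, B) = B/(B - 2) = B/(-2 + B))
(-765 - 4722)*(N(-48, 23) + 490) = (-765 - 4722)*(23/(-2 + 23) + 490) = -5487*(23/21 + 490) = -5487*10313/21 = -18862477/7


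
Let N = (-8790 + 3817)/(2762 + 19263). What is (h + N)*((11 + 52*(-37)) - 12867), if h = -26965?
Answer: 1755595293688/4405 ≈ 3.9855e+8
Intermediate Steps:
N = -4973/22025 ≈ -0.22579
(h + N)*((11 + 52*(-37)) - 12867) = (-26965 - 4973/22025)*((11 + 52*(-37)) - 12867) = -593909098*((11 - 1924) - 12867)/22025 = -593909098*(-1913 - 12867)/22025 = -593909098/22025*(-14780) = 1755595293688/4405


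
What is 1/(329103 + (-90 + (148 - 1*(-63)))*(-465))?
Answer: 1/272838 ≈ 3.6652e-6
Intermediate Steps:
1/(329103 + (-90 + (148 - 1*(-63)))*(-465)) = 1/(329103 + (-90 + (148 + 63))*(-465)) = 1/(329103 + (-90 + 211)*(-465)) = 1/(329103 + 121*(-465)) = 1/(329103 - 56265) = 1/272838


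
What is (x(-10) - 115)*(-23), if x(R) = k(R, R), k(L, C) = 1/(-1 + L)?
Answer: 29118/11 ≈ 2647.1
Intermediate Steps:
x(R) = 1/(-1 + R)
(x(-10) - 115)*(-23) = (1/(-1 - 10) - 115)*(-23) = (1/(-11) - 115)*(-23) = (-1/11 - 115)*(-23) = -1266/11*(-23) = 29118/11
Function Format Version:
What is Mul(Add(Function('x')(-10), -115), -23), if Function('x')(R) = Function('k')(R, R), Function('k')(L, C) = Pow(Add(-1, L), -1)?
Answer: Rational(29118, 11) ≈ 2647.1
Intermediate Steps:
Function('x')(R) = Pow(Add(-1, R), -1)
Mul(Add(Function('x')(-10), -115), -23) = Mul(Add(Pow(Add(-1, -10), -1), -115), -23) = Mul(Add(Pow(-11, -1), -115), -23) = Mul(Add(Rational(-1, 11), -115), -23) = Mul(Rational(-1266, 11), -23) = Rational(29118, 11)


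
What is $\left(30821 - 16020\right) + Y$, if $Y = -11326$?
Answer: $3475$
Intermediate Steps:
$\left(30821 - 16020\right) + Y = \left(30821 - 16020\right) - 11326 = 14801 - 11326 = 3475$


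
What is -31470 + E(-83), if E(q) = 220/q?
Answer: -2612230/83 ≈ -31473.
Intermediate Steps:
-31470 + E(-83) = -31470 + 220/(-83) = -31470 + 220*(-1/83) = -31470 - 220/83 = -2612230/83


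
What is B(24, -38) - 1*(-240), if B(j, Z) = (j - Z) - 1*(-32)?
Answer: 334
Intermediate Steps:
B(j, Z) = 32 + j - Z (B(j, Z) = (j - Z) + 32 = 32 + j - Z)
B(24, -38) - 1*(-240) = (32 + 24 - 1*(-38)) - 1*(-240) = (32 + 24 + 38) + 240 = 94 + 240 = 334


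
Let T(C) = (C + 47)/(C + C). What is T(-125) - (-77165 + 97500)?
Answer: -2541836/125 ≈ -20335.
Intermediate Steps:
T(C) = (47 + C)/(2*C) (T(C) = (47 + C)/((2*C)) = (47 + C)*(1/(2*C)) = (47 + C)/(2*C))
T(-125) - (-77165 + 97500) = (1/2)*(47 - 125)/(-125) - (-77165 + 97500) = (1/2)*(-1/125)*(-78) - 1*20335 = 39/125 - 20335 = -2541836/125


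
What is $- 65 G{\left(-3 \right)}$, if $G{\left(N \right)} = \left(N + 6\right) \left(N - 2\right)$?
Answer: $975$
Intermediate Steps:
$G{\left(N \right)} = \left(-2 + N\right) \left(6 + N\right)$ ($G{\left(N \right)} = \left(6 + N\right) \left(-2 + N\right) = \left(-2 + N\right) \left(6 + N\right)$)
$- 65 G{\left(-3 \right)} = - 65 \left(-12 + \left(-3\right)^{2} + 4 \left(-3\right)\right) = - 65 \left(-12 + 9 - 12\right) = \left(-65\right) \left(-15\right) = 975$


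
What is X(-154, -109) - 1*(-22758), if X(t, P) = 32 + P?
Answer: 22681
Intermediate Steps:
X(-154, -109) - 1*(-22758) = (32 - 109) - 1*(-22758) = -77 + 22758 = 22681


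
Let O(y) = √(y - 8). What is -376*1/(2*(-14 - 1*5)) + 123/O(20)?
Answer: 188/19 + 41*√3/2 ≈ 45.402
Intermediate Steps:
O(y) = √(-8 + y)
-376*1/(2*(-14 - 1*5)) + 123/O(20) = -376*1/(2*(-14 - 1*5)) + 123/(√(-8 + 20)) = -376*1/(2*(-14 - 5)) + 123/(√12) = -376/(2*(-19)) + 123/((2*√3)) = -376/(-38) + 123*(√3/6) = -376*(-1/38) + 41*√3/2 = 188/19 + 41*√3/2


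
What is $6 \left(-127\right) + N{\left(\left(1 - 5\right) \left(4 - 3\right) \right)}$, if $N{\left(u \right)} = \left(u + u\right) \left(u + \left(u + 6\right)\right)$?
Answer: $-746$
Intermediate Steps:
$N{\left(u \right)} = 2 u \left(6 + 2 u\right)$ ($N{\left(u \right)} = 2 u \left(u + \left(6 + u\right)\right) = 2 u \left(6 + 2 u\right)$)
$6 \left(-127\right) + N{\left(\left(1 - 5\right) \left(4 - 3\right) \right)} = 6 \left(-127\right) + 4 \left(1 - 5\right) \left(4 - 3\right) \left(3 + \left(1 - 5\right) \left(4 - 3\right)\right) = -762 + 4 \left(\left(-4\right) 1\right) \left(3 - 4\right) = -762 + 4 \left(-4\right) \left(3 - 4\right) = -762 + 4 \left(-4\right) \left(-1\right) = -762 + 16 = -746$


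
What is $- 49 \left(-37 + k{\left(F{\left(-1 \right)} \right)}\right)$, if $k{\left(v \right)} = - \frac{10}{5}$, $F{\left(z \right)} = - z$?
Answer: $1911$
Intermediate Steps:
$k{\left(v \right)} = -2$ ($k{\left(v \right)} = \left(-10\right) \frac{1}{5} = -2$)
$- 49 \left(-37 + k{\left(F{\left(-1 \right)} \right)}\right) = - 49 \left(-37 - 2\right) = \left(-49\right) \left(-39\right) = 1911$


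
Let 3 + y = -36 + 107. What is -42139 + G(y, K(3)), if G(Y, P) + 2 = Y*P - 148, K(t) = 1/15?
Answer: -634267/15 ≈ -42284.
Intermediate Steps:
K(t) = 1/15
y = 68 (y = -3 + (-36 + 107) = -3 + 71 = 68)
G(Y, P) = -150 + P*Y (G(Y, P) = -2 + (Y*P - 148) = -2 + (P*Y - 148) = -2 + (-148 + P*Y) = -150 + P*Y)
-42139 + G(y, K(3)) = -42139 + (-150 + (1/15)*68) = -42139 + (-150 + 68/15) = -42139 - 2182/15 = -634267/15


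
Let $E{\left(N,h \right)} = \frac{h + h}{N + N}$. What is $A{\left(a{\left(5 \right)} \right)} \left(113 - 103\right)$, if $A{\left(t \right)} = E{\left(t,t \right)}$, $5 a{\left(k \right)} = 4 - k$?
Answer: $10$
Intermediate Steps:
$a{\left(k \right)} = \frac{4}{5} - \frac{k}{5}$ ($a{\left(k \right)} = \frac{4 - k}{5} = \frac{4}{5} - \frac{k}{5}$)
$E{\left(N,h \right)} = \frac{h}{N}$ ($E{\left(N,h \right)} = \frac{2 h}{2 N} = 2 h \frac{1}{2 N} = \frac{h}{N}$)
$A{\left(t \right)} = 1$ ($A{\left(t \right)} = \frac{t}{t} = 1$)
$A{\left(a{\left(5 \right)} \right)} \left(113 - 103\right) = 1 \left(113 - 103\right) = 1 \cdot 10 = 10$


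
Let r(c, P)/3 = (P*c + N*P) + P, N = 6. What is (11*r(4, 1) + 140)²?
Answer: 253009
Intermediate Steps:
r(c, P) = 21*P + 3*P*c (r(c, P) = 3*((P*c + 6*P) + P) = 3*((6*P + P*c) + P) = 3*(7*P + P*c) = 21*P + 3*P*c)
(11*r(4, 1) + 140)² = (11*(3*1*(7 + 4)) + 140)² = (11*(3*1*11) + 140)² = (11*33 + 140)² = (363 + 140)² = 503² = 253009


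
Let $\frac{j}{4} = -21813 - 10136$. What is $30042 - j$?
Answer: $157838$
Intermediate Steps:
$j = -127796$ ($j = 4 \left(-21813 - 10136\right) = 4 \left(-31949\right) = -127796$)
$30042 - j = 30042 - -127796 = 30042 + 127796 = 157838$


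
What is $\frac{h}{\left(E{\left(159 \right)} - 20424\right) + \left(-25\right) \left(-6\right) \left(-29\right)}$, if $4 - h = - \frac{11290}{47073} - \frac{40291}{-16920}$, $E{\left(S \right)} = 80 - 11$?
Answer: $- \frac{493436399}{6558972942600} \approx -7.5231 \cdot 10^{-5}$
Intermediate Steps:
$E{\left(S \right)} = 69$ ($E{\left(S \right)} = 80 - 11 = 69$)
$h = \frac{493436399}{265491720}$ ($h = 4 - \left(- \frac{11290}{47073} - \frac{40291}{-16920}\right) = 4 - \left(\left(-11290\right) \frac{1}{47073} - - \frac{40291}{16920}\right) = 4 - \left(- \frac{11290}{47073} + \frac{40291}{16920}\right) = 4 - \frac{568530481}{265491720} = \frac{493436399}{265491720} \approx 1.8586$)
$\frac{h}{\left(E{\left(159 \right)} - 20424\right) + \left(-25\right) \left(-6\right) \left(-29\right)} = \frac{493436399}{265491720 \left(\left(69 - 20424\right) + \left(-25\right) \left(-6\right) \left(-29\right)\right)} = \frac{493436399}{265491720 \left(\left(69 - 20424\right) + 150 \left(-29\right)\right)} = \frac{493436399}{265491720 \left(-20355 - 4350\right)} = \frac{493436399}{265491720 \left(-24705\right)} = \frac{493436399}{265491720} \left(- \frac{1}{24705}\right) = - \frac{493436399}{6558972942600}$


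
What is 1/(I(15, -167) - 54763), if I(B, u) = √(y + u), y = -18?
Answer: -54763/2998986354 - I*√185/2998986354 ≈ -1.826e-5 - 4.5354e-9*I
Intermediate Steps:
I(B, u) = √(-18 + u)
1/(I(15, -167) - 54763) = 1/(√(-18 - 167) - 54763) = 1/(√(-185) - 54763) = 1/(I*√185 - 54763) = 1/(-54763 + I*√185)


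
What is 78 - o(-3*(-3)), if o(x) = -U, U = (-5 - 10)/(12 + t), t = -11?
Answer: 63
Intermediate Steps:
U = -15 (U = (-5 - 10)/(12 - 11) = -15/1 = -15*1 = -15)
o(x) = 15 (o(x) = -1*(-15) = 15)
78 - o(-3*(-3)) = 78 - 1*15 = 78 - 15 = 63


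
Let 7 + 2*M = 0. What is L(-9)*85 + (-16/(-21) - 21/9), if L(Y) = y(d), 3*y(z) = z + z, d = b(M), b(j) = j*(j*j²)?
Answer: 1428331/168 ≈ 8502.0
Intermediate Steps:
M = -7/2 (M = -7/2 + (½)*0 = -7/2 + 0 = -7/2 ≈ -3.5000)
b(j) = j⁴ (b(j) = j*j³ = j⁴)
d = 2401/16 (d = (-7/2)⁴ = 2401/16 ≈ 150.06)
y(z) = 2*z/3 (y(z) = (z + z)/3 = (2*z)/3 = 2*z/3)
L(Y) = 2401/24 (L(Y) = (⅔)*(2401/16) = 2401/24)
L(-9)*85 + (-16/(-21) - 21/9) = (2401/24)*85 + (-16/(-21) - 21/9) = 204085/24 + (-16*(-1/21) - 21*⅑) = 204085/24 + (16/21 - 7/3) = 204085/24 - 11/7 = 1428331/168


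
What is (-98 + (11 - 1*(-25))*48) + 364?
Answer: 1994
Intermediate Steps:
(-98 + (11 - 1*(-25))*48) + 364 = (-98 + (11 + 25)*48) + 364 = (-98 + 36*48) + 364 = (-98 + 1728) + 364 = 1630 + 364 = 1994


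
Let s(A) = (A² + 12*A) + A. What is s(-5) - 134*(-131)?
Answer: 17514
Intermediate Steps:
s(A) = A² + 13*A
s(-5) - 134*(-131) = -5*(13 - 5) - 134*(-131) = -5*8 + 17554 = -40 + 17554 = 17514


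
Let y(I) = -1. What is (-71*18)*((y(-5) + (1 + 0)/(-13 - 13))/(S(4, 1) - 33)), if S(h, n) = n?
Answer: -17253/416 ≈ -41.474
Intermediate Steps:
(-71*18)*((y(-5) + (1 + 0)/(-13 - 13))/(S(4, 1) - 33)) = (-71*18)*((-1 + (1 + 0)/(-13 - 13))/(1 - 33)) = -1278*(-1 + 1/(-26))/(-32) = -1278*(-1 + 1*(-1/26))*(-1)/32 = -1278*(-1 - 1/26)*(-1)/32 = -(-17253)*(-1)/(13*32) = -1278*27/832 = -17253/416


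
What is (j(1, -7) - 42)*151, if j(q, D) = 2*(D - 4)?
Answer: -9664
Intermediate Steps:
j(q, D) = -8 + 2*D (j(q, D) = 2*(-4 + D) = -8 + 2*D)
(j(1, -7) - 42)*151 = ((-8 + 2*(-7)) - 42)*151 = ((-8 - 14) - 42)*151 = (-22 - 42)*151 = -64*151 = -9664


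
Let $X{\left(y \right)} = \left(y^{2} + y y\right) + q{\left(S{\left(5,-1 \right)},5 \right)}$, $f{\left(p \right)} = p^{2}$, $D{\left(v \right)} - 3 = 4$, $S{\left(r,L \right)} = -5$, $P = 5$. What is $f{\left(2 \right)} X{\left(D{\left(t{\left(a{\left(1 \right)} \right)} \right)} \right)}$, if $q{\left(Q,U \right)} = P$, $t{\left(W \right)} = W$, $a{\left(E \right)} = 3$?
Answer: $412$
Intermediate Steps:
$D{\left(v \right)} = 7$ ($D{\left(v \right)} = 3 + 4 = 7$)
$q{\left(Q,U \right)} = 5$
$X{\left(y \right)} = 5 + 2 y^{2}$ ($X{\left(y \right)} = \left(y^{2} + y y\right) + 5 = \left(y^{2} + y^{2}\right) + 5 = 2 y^{2} + 5 = 5 + 2 y^{2}$)
$f{\left(2 \right)} X{\left(D{\left(t{\left(a{\left(1 \right)} \right)} \right)} \right)} = 2^{2} \left(5 + 2 \cdot 7^{2}\right) = 4 \left(5 + 2 \cdot 49\right) = 4 \left(5 + 98\right) = 4 \cdot 103 = 412$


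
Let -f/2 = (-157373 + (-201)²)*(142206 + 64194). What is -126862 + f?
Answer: 48285914738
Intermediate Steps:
f = 48286041600 (f = -2*(-157373 + (-201)²)*(142206 + 64194) = -2*(-157373 + 40401)*206400 = -(-233944)*206400 = -2*(-24143020800) = 48286041600)
-126862 + f = -126862 + 48286041600 = 48285914738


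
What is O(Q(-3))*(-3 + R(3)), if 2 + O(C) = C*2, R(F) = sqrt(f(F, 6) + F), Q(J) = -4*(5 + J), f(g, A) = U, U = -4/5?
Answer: 54 - 18*sqrt(55)/5 ≈ 27.302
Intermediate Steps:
U = -4/5 (U = -4*1/5 = -4/5 ≈ -0.80000)
f(g, A) = -4/5
Q(J) = -20 - 4*J
R(F) = sqrt(-4/5 + F)
O(C) = -2 + 2*C (O(C) = -2 + C*2 = -2 + 2*C)
O(Q(-3))*(-3 + R(3)) = (-2 + 2*(-20 - 4*(-3)))*(-3 + sqrt(-20 + 25*3)/5) = (-2 + 2*(-20 + 12))*(-3 + sqrt(-20 + 75)/5) = (-2 + 2*(-8))*(-3 + sqrt(55)/5) = (-2 - 16)*(-3 + sqrt(55)/5) = -18*(-3 + sqrt(55)/5) = 54 - 18*sqrt(55)/5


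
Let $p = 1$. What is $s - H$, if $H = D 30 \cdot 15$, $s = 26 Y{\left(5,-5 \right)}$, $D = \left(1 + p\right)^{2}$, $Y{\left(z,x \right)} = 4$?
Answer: $-1696$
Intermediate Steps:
$D = 4$ ($D = \left(1 + 1\right)^{2} = 2^{2} = 4$)
$s = 104$ ($s = 26 \cdot 4 = 104$)
$H = 1800$ ($H = 4 \cdot 30 \cdot 15 = 120 \cdot 15 = 1800$)
$s - H = 104 - 1800 = -1696$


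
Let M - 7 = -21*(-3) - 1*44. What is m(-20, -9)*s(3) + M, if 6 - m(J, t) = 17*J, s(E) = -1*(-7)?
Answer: 2448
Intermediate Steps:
s(E) = 7
m(J, t) = 6 - 17*J
M = 26 (M = 7 + (-21*(-3) - 1*44) = 7 + (-7*(-9) - 44) = 7 + (63 - 44) = 7 + 19 = 26)
m(-20, -9)*s(3) + M = (6 - 17*(-20))*7 + 26 = (6 + 340)*7 + 26 = 346*7 + 26 = 2422 + 26 = 2448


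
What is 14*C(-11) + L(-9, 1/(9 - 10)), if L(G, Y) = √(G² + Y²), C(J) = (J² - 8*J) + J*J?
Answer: 4620 + √82 ≈ 4629.1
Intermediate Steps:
C(J) = -8*J + 2*J² (C(J) = (J² - 8*J) + J² = -8*J + 2*J²)
14*C(-11) + L(-9, 1/(9 - 10)) = 14*(2*(-11)*(-4 - 11)) + √((-9)² + (1/(9 - 10))²) = 14*(2*(-11)*(-15)) + √(81 + (1/(-1))²) = 14*330 + √(81 + (-1)²) = 4620 + √(81 + 1) = 4620 + √82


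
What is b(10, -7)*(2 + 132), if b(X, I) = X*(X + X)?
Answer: 26800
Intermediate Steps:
b(X, I) = 2*X² (b(X, I) = X*(2*X) = 2*X²)
b(10, -7)*(2 + 132) = (2*10²)*(2 + 132) = (2*100)*134 = 200*134 = 26800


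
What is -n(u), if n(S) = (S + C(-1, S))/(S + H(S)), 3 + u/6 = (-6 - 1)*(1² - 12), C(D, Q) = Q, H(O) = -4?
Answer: -111/55 ≈ -2.0182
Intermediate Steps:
u = 444 (u = -18 + 6*((-6 - 1)*(1² - 12)) = -18 + 6*(-7*(1 - 12)) = -18 + 6*(-7*(-11)) = -18 + 6*77 = -18 + 462 = 444)
n(S) = 2*S/(-4 + S) (n(S) = (S + S)/(S - 4) = (2*S)/(-4 + S) = 2*S/(-4 + S))
-n(u) = -2*444/(-4 + 444) = -2*444/440 = -1*111/55 = -111/55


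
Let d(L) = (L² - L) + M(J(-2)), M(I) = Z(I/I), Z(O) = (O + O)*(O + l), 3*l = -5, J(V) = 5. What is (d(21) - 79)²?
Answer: 1038361/9 ≈ 1.1537e+5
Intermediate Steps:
l = -5/3 (l = (⅓)*(-5) = -5/3 ≈ -1.6667)
Z(O) = 2*O*(-5/3 + O) (Z(O) = (O + O)*(O - 5/3) = (2*O)*(-5/3 + O) = 2*O*(-5/3 + O))
M(I) = -4/3 (M(I) = 2*(I/I)*(-5 + 3*(I/I))/3 = (⅔)*1*(-5 + 3*1) = (⅔)*1*(-5 + 3) = (⅔)*1*(-2) = -4/3)
d(L) = -4/3 + L² - L (d(L) = (L² - L) - 4/3 = -4/3 + L² - L)
(d(21) - 79)² = ((-4/3 + 21² - 1*21) - 79)² = ((-4/3 + 441 - 21) - 79)² = (1256/3 - 79)² = (1019/3)² = 1038361/9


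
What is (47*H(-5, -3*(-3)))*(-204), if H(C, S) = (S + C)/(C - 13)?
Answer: 6392/3 ≈ 2130.7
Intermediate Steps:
H(C, S) = (C + S)/(-13 + C)
(47*H(-5, -3*(-3)))*(-204) = (47*((-5 - 3*(-3))/(-13 - 5)))*(-204) = (47*((-5 + 9)/(-18)))*(-204) = (47*(-1/18*4))*(-204) = (47*(-2/9))*(-204) = -94/9*(-204) = 6392/3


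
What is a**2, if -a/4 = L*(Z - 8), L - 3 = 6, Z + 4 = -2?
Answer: 254016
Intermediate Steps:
Z = -6 (Z = -4 - 2 = -6)
L = 9 (L = 3 + 6 = 9)
a = 504 (a = -36*(-6 - 8) = -36*(-14) = -4*(-126) = 504)
a**2 = 504**2 = 254016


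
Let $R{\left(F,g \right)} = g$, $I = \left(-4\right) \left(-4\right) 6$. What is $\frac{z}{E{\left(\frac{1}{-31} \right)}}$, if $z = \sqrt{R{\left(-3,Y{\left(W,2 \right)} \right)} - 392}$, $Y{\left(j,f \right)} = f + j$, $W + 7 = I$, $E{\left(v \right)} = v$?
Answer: $- 31 i \sqrt{301} \approx - 537.83 i$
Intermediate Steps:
$I = 96$ ($I = 16 \cdot 6 = 96$)
$W = 89$ ($W = -7 + 96 = 89$)
$z = i \sqrt{301}$ ($z = \sqrt{\left(2 + 89\right) - 392} = \sqrt{91 - 392} = \sqrt{-301} = i \sqrt{301} \approx 17.349 i$)
$\frac{z}{E{\left(\frac{1}{-31} \right)}} = \frac{i \sqrt{301}}{\frac{1}{-31}} = \frac{i \sqrt{301}}{- \frac{1}{31}} = i \sqrt{301} \left(-31\right) = - 31 i \sqrt{301}$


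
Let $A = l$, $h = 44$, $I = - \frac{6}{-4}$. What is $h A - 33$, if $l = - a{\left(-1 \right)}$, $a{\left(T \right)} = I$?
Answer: $-99$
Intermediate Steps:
$I = \frac{3}{2}$ ($I = \left(-6\right) \left(- \frac{1}{4}\right) = \frac{3}{2} \approx 1.5$)
$a{\left(T \right)} = \frac{3}{2}$
$l = - \frac{3}{2}$ ($l = \left(-1\right) \frac{3}{2} = - \frac{3}{2} \approx -1.5$)
$A = - \frac{3}{2} \approx -1.5$
$h A - 33 = 44 \left(- \frac{3}{2}\right) - 33 = -66 - 33 = -99$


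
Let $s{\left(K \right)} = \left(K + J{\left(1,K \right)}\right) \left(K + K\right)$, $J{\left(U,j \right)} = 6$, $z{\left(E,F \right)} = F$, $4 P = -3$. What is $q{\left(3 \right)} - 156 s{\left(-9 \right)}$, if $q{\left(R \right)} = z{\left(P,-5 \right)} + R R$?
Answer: $-8420$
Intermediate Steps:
$P = - \frac{3}{4}$ ($P = \frac{1}{4} \left(-3\right) = - \frac{3}{4} \approx -0.75$)
$q{\left(R \right)} = -5 + R^{2}$ ($q{\left(R \right)} = -5 + R R = -5 + R^{2}$)
$s{\left(K \right)} = 2 K \left(6 + K\right)$ ($s{\left(K \right)} = \left(K + 6\right) \left(K + K\right) = \left(6 + K\right) 2 K = 2 K \left(6 + K\right)$)
$q{\left(3 \right)} - 156 s{\left(-9 \right)} = \left(-5 + 3^{2}\right) - 156 \cdot 2 \left(-9\right) \left(6 - 9\right) = \left(-5 + 9\right) - 156 \cdot 2 \left(-9\right) \left(-3\right) = 4 - 8424 = -8420$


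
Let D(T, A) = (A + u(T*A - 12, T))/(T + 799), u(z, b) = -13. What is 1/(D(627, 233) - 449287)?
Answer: -713/320341521 ≈ -2.2257e-6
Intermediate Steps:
D(T, A) = (-13 + A)/(799 + T) (D(T, A) = (A - 13)/(T + 799) = (-13 + A)/(799 + T))
1/(D(627, 233) - 449287) = 1/((-13 + 233)/(799 + 627) - 449287) = 1/(220/1426 - 449287) = 1/((1/1426)*220 - 449287) = 1/(110/713 - 449287) = 1/(-320341521/713) = -713/320341521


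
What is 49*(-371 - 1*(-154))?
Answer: -10633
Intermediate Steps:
49*(-371 - 1*(-154)) = 49*(-371 + 154) = 49*(-217) = -10633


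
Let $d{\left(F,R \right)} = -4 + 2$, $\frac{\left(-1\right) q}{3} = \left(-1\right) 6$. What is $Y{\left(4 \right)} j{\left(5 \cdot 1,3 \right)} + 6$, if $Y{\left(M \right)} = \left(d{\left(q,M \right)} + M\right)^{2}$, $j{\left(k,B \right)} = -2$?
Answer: $-2$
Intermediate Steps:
$q = 18$ ($q = - 3 \left(\left(-1\right) 6\right) = \left(-3\right) \left(-6\right) = 18$)
$d{\left(F,R \right)} = -2$
$Y{\left(M \right)} = \left(-2 + M\right)^{2}$
$Y{\left(4 \right)} j{\left(5 \cdot 1,3 \right)} + 6 = \left(-2 + 4\right)^{2} \left(-2\right) + 6 = 2^{2} \left(-2\right) + 6 = 4 \left(-2\right) + 6 = -8 + 6 = -2$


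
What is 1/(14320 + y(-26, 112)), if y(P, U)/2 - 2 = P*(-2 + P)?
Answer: 1/15780 ≈ 6.3371e-5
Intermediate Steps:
y(P, U) = 4 + 2*P*(-2 + P) (y(P, U) = 4 + 2*(P*(-2 + P)) = 4 + 2*P*(-2 + P))
1/(14320 + y(-26, 112)) = 1/(14320 + (4 - 4*(-26) + 2*(-26)²)) = 1/(14320 + (4 + 104 + 2*676)) = 1/(14320 + (4 + 104 + 1352)) = 1/(14320 + 1460) = 1/15780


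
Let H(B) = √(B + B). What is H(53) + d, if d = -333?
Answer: -333 + √106 ≈ -322.70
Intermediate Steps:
H(B) = √2*√B (H(B) = √(2*B) = √2*√B)
H(53) + d = √2*√53 - 333 = √106 - 333 = -333 + √106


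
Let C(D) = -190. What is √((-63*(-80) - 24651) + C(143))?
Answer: I*√19801 ≈ 140.72*I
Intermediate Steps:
√((-63*(-80) - 24651) + C(143)) = √((-63*(-80) - 24651) - 190) = √((5040 - 24651) - 190) = √(-19611 - 190) = √(-19801) = I*√19801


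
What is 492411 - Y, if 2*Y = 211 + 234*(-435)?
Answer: 1086401/2 ≈ 5.4320e+5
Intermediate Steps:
Y = -101579/2 (Y = (211 + 234*(-435))/2 = (211 - 101790)/2 = (½)*(-101579) = -101579/2 ≈ -50790.)
492411 - Y = 492411 - 1*(-101579/2) = 492411 + 101579/2 = 1086401/2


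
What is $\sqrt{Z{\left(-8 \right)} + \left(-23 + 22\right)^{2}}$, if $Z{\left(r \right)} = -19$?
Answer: $3 i \sqrt{2} \approx 4.2426 i$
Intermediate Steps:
$\sqrt{Z{\left(-8 \right)} + \left(-23 + 22\right)^{2}} = \sqrt{-19 + \left(-23 + 22\right)^{2}} = \sqrt{-19 + \left(-1\right)^{2}} = \sqrt{-19 + 1} = \sqrt{-18} = 3 i \sqrt{2}$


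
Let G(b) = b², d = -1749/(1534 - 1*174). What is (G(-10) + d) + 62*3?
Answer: 387211/1360 ≈ 284.71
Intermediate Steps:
d = -1749/1360 (d = -1749/(1534 - 174) = -1749/1360 ≈ -1.2860)
(G(-10) + d) + 62*3 = ((-10)² - 1749/1360) + 62*3 = (100 - 1749/1360) + 186 = 134251/1360 + 186 = 387211/1360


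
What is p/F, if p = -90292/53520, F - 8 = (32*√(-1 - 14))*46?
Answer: -22573/54359300640 + 519179*I*√15/6794912580 ≈ -4.1526e-7 + 0.00029592*I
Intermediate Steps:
F = 8 + 1472*I*√15 (F = 8 + (32*√(-1 - 14))*46 = 8 + (32*√(-15))*46 = 8 + (32*(I*√15))*46 = 8 + (32*I*√15)*46 = 8 + 1472*I*√15 ≈ 8.0 + 5701.0*I)
p = -22573/13380 (p = -90292*1/53520 = -22573/13380 ≈ -1.6871)
p/F = -22573/(13380*(8 + 1472*I*√15))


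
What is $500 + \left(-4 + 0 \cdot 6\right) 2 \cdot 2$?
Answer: $484$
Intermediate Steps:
$500 + \left(-4 + 0 \cdot 6\right) 2 \cdot 2 = 500 + \left(-4 + 0\right) 2 \cdot 2 = 500 + \left(-4\right) 2 \cdot 2 = 500 - 16 = 484$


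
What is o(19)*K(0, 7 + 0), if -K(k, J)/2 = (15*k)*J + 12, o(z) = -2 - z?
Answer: 504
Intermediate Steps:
K(k, J) = -24 - 30*J*k (K(k, J) = -2*((15*k)*J + 12) = -2*(15*J*k + 12) = -2*(12 + 15*J*k) = -24 - 30*J*k)
o(19)*K(0, 7 + 0) = (-2 - 1*19)*(-24 - 30*(7 + 0)*0) = (-2 - 19)*(-24 - 30*7*0) = -21*(-24 + 0) = -21*(-24) = 504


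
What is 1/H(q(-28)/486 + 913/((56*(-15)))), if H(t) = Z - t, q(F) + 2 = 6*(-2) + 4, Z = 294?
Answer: 68040/20079113 ≈ 0.0033886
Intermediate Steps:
q(F) = -10 (q(F) = -2 + (6*(-2) + 4) = -2 + (-12 + 4) = -2 - 8 = -10)
H(t) = 294 - t
1/H(q(-28)/486 + 913/((56*(-15)))) = 1/(294 - (-10/486 + 913/((56*(-15))))) = 1/(294 - (-10*1/486 + 913/(-840))) = 1/(294 - (-5/243 + 913*(-1/840))) = 1/(294 - (-5/243 - 913/840)) = 1/(294 - 1*(-75353/68040)) = 1/(294 + 75353/68040) = 1/(20079113/68040) = 68040/20079113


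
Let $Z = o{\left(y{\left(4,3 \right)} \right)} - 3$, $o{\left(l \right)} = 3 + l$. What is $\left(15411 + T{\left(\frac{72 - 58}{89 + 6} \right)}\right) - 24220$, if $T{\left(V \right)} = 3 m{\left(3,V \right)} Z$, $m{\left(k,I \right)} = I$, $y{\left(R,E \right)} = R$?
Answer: $- \frac{836687}{95} \approx -8807.2$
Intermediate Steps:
$Z = 4$ ($Z = \left(3 + 4\right) - 3 = 7 - 3 = 4$)
$T{\left(V \right)} = 12 V$ ($T{\left(V \right)} = 3 V 4 = 12 V$)
$\left(15411 + T{\left(\frac{72 - 58}{89 + 6} \right)}\right) - 24220 = \left(15411 + 12 \frac{72 - 58}{89 + 6}\right) - 24220 = \left(15411 + 12 \cdot \frac{14}{95}\right) - 24220 = \left(15411 + \frac{168}{95}\right) - 24220 = \frac{1464213}{95} - 24220 = - \frac{836687}{95}$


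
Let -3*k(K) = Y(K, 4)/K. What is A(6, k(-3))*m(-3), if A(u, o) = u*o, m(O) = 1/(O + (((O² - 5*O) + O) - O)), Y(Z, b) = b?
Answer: 8/63 ≈ 0.12698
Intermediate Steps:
m(O) = 1/(O² - 4*O) (m(O) = 1/(O + ((O² - 4*O) - O)) = 1/(O + (O² - 5*O)) = 1/(O² - 4*O))
k(K) = -4/(3*K)
A(u, o) = o*u
A(6, k(-3))*m(-3) = (-4/3/(-3)*6)*(1/((-3)*(-4 - 3))) = (-4/3*(-⅓)*6)*(-⅓/(-7)) = ((4/9)*6)*(-⅓*(-⅐)) = (8/3)*(1/21) = 8/63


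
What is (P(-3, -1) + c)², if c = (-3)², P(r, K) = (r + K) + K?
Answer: 16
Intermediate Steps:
P(r, K) = r + 2*K (P(r, K) = (K + r) + K = r + 2*K)
c = 9
(P(-3, -1) + c)² = ((-3 + 2*(-1)) + 9)² = ((-3 - 2) + 9)² = (-5 + 9)² = 4² = 16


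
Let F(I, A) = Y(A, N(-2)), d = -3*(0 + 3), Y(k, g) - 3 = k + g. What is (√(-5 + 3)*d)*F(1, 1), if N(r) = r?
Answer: -18*I*√2 ≈ -25.456*I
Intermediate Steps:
Y(k, g) = 3 + g + k (Y(k, g) = 3 + (k + g) = 3 + (g + k) = 3 + g + k)
d = -9 (d = -3*3 = -9)
F(I, A) = 1 + A (F(I, A) = 3 - 2 + A = 1 + A)
(√(-5 + 3)*d)*F(1, 1) = (√(-5 + 3)*(-9))*(1 + 1) = (√(-2)*(-9))*2 = ((I*√2)*(-9))*2 = -9*I*√2*2 = -18*I*√2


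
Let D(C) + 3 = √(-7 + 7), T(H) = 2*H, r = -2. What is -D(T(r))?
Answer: 3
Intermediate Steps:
D(C) = -3 (D(C) = -3 + √(-7 + 7) = -3 + √0 = -3 + 0 = -3)
-D(T(r)) = -1*(-3) = 3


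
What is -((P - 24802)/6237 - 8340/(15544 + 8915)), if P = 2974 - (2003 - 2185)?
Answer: 193818698/50850261 ≈ 3.8116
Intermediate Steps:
P = 3156 (P = 2974 - 1*(-182) = 2974 + 182 = 3156)
-((P - 24802)/6237 - 8340/(15544 + 8915)) = -((3156 - 24802)/6237 - 8340/(15544 + 8915)) = -(-21646*1/6237 - 8340/24459) = -(-21646/6237 - 8340*1/24459) = -(-21646/6237 - 2780/8153) = -1*(-193818698/50850261) = 193818698/50850261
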